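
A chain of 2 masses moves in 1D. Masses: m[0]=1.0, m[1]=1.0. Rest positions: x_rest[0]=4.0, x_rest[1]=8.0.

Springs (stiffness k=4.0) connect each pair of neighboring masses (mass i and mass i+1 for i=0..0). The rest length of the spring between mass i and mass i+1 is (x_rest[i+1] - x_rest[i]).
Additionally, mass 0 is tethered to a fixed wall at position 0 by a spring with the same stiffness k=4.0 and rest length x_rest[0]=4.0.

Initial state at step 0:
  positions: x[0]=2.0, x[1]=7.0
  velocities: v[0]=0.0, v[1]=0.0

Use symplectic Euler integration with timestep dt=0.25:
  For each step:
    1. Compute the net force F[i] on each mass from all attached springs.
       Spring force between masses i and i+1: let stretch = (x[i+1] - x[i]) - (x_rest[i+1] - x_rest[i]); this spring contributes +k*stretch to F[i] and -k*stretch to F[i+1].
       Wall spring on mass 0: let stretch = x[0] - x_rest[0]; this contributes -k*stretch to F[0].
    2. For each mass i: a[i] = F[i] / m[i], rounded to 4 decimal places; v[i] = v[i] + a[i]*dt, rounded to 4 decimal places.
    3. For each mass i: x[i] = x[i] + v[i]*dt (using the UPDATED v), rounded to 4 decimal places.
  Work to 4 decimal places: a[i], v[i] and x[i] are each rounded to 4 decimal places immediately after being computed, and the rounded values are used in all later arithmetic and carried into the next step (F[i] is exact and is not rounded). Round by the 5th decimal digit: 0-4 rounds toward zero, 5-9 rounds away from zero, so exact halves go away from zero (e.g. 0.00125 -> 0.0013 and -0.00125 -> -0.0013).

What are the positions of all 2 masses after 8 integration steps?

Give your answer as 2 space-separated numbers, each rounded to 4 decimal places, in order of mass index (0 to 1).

Answer: 4.1214 9.9065

Derivation:
Step 0: x=[2.0000 7.0000] v=[0.0000 0.0000]
Step 1: x=[2.7500 6.7500] v=[3.0000 -1.0000]
Step 2: x=[3.8125 6.5000] v=[4.2500 -1.0000]
Step 3: x=[4.5938 6.5781] v=[3.1250 0.3125]
Step 4: x=[4.7227 7.1602] v=[0.5155 2.3282]
Step 5: x=[4.2803 8.1329] v=[-1.7697 3.8907]
Step 6: x=[3.7310 9.1424] v=[-2.1974 4.0381]
Step 7: x=[3.6018 9.7991] v=[-0.5170 2.6267]
Step 8: x=[4.1214 9.9065] v=[2.0785 0.4294]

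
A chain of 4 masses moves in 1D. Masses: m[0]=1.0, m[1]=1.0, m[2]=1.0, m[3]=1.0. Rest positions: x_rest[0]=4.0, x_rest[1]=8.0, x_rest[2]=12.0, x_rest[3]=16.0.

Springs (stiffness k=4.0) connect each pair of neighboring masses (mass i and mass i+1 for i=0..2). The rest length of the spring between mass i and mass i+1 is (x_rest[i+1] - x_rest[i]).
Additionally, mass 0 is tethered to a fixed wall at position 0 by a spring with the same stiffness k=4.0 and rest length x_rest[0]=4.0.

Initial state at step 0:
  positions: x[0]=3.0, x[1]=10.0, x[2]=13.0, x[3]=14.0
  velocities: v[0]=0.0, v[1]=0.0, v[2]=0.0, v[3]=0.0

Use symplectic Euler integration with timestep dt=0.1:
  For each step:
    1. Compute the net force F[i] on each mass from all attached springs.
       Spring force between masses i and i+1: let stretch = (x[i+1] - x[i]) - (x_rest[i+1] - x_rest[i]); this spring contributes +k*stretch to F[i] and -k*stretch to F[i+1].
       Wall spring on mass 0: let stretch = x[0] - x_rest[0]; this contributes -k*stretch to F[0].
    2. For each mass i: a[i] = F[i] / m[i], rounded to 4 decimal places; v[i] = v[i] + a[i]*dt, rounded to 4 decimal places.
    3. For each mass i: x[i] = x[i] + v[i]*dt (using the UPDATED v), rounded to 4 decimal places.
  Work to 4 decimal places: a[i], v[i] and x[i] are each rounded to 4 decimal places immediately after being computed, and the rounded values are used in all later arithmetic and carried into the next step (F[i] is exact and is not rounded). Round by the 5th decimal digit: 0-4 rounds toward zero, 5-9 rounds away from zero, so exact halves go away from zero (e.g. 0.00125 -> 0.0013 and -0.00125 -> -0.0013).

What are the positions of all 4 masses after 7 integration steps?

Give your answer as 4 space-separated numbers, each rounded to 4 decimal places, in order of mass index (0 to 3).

Step 0: x=[3.0000 10.0000 13.0000 14.0000] v=[0.0000 0.0000 0.0000 0.0000]
Step 1: x=[3.1600 9.8400 12.9200 14.1200] v=[1.6000 -1.6000 -0.8000 1.2000]
Step 2: x=[3.4608 9.5360 12.7648 14.3520] v=[3.0080 -3.0400 -1.5520 2.3200]
Step 3: x=[3.8662 9.1181 12.5439 14.6805] v=[4.0538 -4.1786 -2.2086 3.2851]
Step 4: x=[4.3270 8.6272 12.2715 15.0836] v=[4.6081 -4.9090 -2.7243 4.0305]
Step 5: x=[4.7867 8.1101 11.9658 15.5342] v=[4.5974 -5.1714 -3.0572 4.5057]
Step 6: x=[5.1879 7.6143 11.6486 16.0020] v=[4.0121 -4.9585 -3.1721 4.6783]
Step 7: x=[5.4787 7.1828 11.3442 16.4557] v=[2.9075 -4.3153 -3.0445 4.5369]

Answer: 5.4787 7.1828 11.3442 16.4557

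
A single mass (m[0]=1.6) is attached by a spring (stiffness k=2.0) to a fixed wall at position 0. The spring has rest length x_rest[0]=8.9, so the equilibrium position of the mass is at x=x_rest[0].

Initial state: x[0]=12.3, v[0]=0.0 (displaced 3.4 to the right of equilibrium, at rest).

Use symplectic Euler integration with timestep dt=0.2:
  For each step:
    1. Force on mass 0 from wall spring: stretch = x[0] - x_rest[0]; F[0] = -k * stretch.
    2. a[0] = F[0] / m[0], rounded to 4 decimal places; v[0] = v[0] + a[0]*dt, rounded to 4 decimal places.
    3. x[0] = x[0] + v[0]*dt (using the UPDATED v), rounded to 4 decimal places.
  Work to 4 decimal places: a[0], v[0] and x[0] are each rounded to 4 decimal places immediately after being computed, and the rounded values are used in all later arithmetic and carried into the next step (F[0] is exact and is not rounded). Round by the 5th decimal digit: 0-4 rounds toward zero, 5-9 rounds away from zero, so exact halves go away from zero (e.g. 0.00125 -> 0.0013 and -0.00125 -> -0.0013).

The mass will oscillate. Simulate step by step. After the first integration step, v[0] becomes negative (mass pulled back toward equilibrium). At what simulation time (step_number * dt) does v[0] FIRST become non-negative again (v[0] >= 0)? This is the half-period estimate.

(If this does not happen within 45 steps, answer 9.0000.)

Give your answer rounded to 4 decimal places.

Answer: 3.0000

Derivation:
Step 0: x=[12.3000] v=[0.0000]
Step 1: x=[12.1300] v=[-0.8500]
Step 2: x=[11.7985] v=[-1.6575]
Step 3: x=[11.3221] v=[-2.3821]
Step 4: x=[10.7246] v=[-2.9876]
Step 5: x=[10.0358] v=[-3.4438]
Step 6: x=[9.2902] v=[-3.7278]
Step 7: x=[8.5251] v=[-3.8254]
Step 8: x=[7.7788] v=[-3.7317]
Step 9: x=[7.0885] v=[-3.4514]
Step 10: x=[6.4888] v=[-2.9985]
Step 11: x=[6.0097] v=[-2.3957]
Step 12: x=[5.6751] v=[-1.6731]
Step 13: x=[5.5017] v=[-0.8669]
Step 14: x=[5.4982] v=[-0.0173]
Step 15: x=[5.6648] v=[0.8332]
First v>=0 after going negative at step 15, time=3.0000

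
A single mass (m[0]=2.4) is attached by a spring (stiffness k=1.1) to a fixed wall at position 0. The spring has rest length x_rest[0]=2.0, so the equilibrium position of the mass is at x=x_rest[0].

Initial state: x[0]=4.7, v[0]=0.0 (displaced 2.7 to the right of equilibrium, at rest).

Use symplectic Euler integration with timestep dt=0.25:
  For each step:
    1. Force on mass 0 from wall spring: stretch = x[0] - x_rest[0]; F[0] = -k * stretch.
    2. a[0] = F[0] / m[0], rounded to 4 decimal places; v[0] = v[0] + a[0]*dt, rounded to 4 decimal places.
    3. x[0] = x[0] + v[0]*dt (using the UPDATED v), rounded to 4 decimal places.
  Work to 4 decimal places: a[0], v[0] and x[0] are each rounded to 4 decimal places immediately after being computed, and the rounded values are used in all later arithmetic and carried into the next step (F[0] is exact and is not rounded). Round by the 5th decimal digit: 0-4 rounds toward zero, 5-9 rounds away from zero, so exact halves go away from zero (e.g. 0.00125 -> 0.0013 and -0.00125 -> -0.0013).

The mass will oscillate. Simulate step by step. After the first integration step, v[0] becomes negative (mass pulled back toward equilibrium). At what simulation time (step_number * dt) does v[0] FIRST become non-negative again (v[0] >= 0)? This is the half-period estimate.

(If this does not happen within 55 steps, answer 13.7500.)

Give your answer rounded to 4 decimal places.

Step 0: x=[4.7000] v=[0.0000]
Step 1: x=[4.6227] v=[-0.3094]
Step 2: x=[4.4702] v=[-0.6099]
Step 3: x=[4.2470] v=[-0.8930]
Step 4: x=[3.9594] v=[-1.1505]
Step 5: x=[3.6157] v=[-1.3750]
Step 6: x=[3.2257] v=[-1.5601]
Step 7: x=[2.8006] v=[-1.7006]
Step 8: x=[2.3525] v=[-1.7923]
Step 9: x=[1.8943] v=[-1.8327]
Step 10: x=[1.4392] v=[-1.8206]
Step 11: x=[1.0001] v=[-1.7564]
Step 12: x=[0.5897] v=[-1.6418]
Step 13: x=[0.2197] v=[-1.4802]
Step 14: x=[-0.0994] v=[-1.2762]
Step 15: x=[-0.3583] v=[-1.0357]
Step 16: x=[-0.5497] v=[-0.7655]
Step 17: x=[-0.6681] v=[-0.4734]
Step 18: x=[-0.7100] v=[-0.1677]
Step 19: x=[-0.6743] v=[0.1428]
First v>=0 after going negative at step 19, time=4.7500

Answer: 4.7500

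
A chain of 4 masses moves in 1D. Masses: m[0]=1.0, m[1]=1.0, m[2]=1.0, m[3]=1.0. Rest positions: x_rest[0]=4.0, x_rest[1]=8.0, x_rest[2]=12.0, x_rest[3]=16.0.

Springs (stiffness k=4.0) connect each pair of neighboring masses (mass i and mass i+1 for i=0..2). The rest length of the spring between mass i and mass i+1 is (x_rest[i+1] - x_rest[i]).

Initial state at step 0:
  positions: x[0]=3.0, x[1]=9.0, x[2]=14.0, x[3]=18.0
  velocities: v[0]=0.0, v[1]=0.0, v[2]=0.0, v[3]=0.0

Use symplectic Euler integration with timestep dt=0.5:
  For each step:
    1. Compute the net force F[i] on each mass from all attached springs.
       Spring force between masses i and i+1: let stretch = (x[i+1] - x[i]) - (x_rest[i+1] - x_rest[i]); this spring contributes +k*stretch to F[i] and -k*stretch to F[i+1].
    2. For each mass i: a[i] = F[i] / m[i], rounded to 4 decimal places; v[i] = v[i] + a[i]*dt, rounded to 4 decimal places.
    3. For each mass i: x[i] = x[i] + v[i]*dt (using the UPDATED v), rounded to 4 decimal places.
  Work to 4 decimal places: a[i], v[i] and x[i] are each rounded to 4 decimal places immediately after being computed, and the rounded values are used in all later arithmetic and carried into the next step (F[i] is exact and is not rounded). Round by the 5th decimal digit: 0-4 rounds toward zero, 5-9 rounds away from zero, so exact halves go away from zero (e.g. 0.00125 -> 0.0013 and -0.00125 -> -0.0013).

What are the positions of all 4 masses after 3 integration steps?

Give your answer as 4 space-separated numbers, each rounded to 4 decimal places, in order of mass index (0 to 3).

Step 0: x=[3.0000 9.0000 14.0000 18.0000] v=[0.0000 0.0000 0.0000 0.0000]
Step 1: x=[5.0000 8.0000 13.0000 18.0000] v=[4.0000 -2.0000 -2.0000 0.0000]
Step 2: x=[6.0000 9.0000 12.0000 17.0000] v=[2.0000 2.0000 -2.0000 -2.0000]
Step 3: x=[6.0000 10.0000 13.0000 15.0000] v=[0.0000 2.0000 2.0000 -4.0000]

Answer: 6.0000 10.0000 13.0000 15.0000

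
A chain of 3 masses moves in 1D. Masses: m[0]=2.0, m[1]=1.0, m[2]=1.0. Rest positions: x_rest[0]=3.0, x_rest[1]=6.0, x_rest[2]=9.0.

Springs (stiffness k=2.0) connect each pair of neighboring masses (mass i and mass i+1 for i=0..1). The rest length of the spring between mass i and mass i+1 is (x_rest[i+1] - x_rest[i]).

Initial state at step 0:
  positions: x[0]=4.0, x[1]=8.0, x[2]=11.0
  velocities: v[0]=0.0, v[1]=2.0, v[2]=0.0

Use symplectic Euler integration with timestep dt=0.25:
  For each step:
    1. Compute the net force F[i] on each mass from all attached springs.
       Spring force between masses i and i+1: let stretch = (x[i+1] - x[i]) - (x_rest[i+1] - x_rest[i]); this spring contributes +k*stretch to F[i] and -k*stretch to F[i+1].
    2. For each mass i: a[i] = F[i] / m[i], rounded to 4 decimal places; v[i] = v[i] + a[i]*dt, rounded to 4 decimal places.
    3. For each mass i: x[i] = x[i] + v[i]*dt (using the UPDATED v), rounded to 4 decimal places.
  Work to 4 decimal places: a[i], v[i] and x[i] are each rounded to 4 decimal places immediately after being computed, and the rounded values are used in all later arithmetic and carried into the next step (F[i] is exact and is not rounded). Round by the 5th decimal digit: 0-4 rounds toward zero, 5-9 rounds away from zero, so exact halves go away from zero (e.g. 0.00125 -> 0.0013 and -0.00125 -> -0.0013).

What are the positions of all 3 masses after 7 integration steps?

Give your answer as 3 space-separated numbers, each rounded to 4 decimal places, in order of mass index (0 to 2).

Step 0: x=[4.0000 8.0000 11.0000] v=[0.0000 2.0000 0.0000]
Step 1: x=[4.0625 8.3750 11.0000] v=[0.2500 1.5000 0.0000]
Step 2: x=[4.2070 8.5391 11.0469] v=[0.5781 0.6563 0.1875]
Step 3: x=[4.4348 8.4751 11.1553] v=[0.9111 -0.2559 0.4336]
Step 4: x=[4.7276 8.2411 11.3037] v=[1.1712 -0.9360 0.5935]
Step 5: x=[5.0525 7.9507 11.4443] v=[1.2996 -1.1615 0.5622]
Step 6: x=[5.3711 7.7348 11.5232] v=[1.2742 -0.8638 0.3154]
Step 7: x=[5.6499 7.6969 11.5035] v=[1.1151 -0.1515 -0.0788]

Answer: 5.6499 7.6969 11.5035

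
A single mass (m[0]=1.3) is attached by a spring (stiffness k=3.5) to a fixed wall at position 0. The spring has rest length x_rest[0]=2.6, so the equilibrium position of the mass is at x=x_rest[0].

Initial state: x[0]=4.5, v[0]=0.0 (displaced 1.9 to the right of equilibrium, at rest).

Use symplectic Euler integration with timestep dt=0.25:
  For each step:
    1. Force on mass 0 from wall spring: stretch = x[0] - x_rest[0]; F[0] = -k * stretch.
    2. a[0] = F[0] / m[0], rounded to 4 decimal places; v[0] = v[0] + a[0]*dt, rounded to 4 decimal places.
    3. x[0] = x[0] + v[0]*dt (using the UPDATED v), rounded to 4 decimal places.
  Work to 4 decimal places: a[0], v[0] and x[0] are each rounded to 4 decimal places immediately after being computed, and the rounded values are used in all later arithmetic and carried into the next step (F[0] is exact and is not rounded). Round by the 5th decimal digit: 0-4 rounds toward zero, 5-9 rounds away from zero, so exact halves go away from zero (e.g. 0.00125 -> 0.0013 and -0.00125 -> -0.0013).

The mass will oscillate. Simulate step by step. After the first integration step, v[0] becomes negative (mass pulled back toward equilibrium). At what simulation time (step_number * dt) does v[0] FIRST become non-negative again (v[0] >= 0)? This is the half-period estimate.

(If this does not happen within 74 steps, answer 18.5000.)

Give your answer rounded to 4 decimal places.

Answer: 2.0000

Derivation:
Step 0: x=[4.5000] v=[0.0000]
Step 1: x=[4.1803] v=[-1.2789]
Step 2: x=[3.5947] v=[-2.3426]
Step 3: x=[2.8417] v=[-3.0121]
Step 4: x=[2.0480] v=[-3.1748]
Step 5: x=[1.3472] v=[-2.8033]
Step 6: x=[0.8572] v=[-1.9601]
Step 7: x=[0.6604] v=[-0.7871]
Step 8: x=[0.7900] v=[0.5184]
First v>=0 after going negative at step 8, time=2.0000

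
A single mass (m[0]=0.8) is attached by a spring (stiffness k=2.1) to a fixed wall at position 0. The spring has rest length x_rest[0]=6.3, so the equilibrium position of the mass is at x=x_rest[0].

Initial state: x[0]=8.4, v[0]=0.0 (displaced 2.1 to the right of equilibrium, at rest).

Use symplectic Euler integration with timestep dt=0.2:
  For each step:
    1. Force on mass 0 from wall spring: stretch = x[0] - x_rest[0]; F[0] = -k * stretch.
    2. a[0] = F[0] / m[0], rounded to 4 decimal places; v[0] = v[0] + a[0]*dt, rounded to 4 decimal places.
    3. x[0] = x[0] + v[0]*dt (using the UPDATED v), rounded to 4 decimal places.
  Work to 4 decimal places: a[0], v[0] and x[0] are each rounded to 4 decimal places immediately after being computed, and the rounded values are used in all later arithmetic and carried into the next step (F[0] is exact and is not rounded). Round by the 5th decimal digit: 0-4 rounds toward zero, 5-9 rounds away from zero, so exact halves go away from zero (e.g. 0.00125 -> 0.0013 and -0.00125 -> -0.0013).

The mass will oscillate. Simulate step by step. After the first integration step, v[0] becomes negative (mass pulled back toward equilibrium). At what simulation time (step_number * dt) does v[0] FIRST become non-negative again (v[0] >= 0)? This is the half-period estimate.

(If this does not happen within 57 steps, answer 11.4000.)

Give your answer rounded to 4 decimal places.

Answer: 2.0000

Derivation:
Step 0: x=[8.4000] v=[0.0000]
Step 1: x=[8.1795] v=[-1.1025]
Step 2: x=[7.7617] v=[-2.0892]
Step 3: x=[7.1904] v=[-2.8566]
Step 4: x=[6.5256] v=[-3.3241]
Step 5: x=[5.8371] v=[-3.4425]
Step 6: x=[5.1972] v=[-3.1995]
Step 7: x=[4.6731] v=[-2.6205]
Step 8: x=[4.3198] v=[-1.7664]
Step 9: x=[4.1744] v=[-0.7268]
Step 10: x=[4.2522] v=[0.3891]
First v>=0 after going negative at step 10, time=2.0000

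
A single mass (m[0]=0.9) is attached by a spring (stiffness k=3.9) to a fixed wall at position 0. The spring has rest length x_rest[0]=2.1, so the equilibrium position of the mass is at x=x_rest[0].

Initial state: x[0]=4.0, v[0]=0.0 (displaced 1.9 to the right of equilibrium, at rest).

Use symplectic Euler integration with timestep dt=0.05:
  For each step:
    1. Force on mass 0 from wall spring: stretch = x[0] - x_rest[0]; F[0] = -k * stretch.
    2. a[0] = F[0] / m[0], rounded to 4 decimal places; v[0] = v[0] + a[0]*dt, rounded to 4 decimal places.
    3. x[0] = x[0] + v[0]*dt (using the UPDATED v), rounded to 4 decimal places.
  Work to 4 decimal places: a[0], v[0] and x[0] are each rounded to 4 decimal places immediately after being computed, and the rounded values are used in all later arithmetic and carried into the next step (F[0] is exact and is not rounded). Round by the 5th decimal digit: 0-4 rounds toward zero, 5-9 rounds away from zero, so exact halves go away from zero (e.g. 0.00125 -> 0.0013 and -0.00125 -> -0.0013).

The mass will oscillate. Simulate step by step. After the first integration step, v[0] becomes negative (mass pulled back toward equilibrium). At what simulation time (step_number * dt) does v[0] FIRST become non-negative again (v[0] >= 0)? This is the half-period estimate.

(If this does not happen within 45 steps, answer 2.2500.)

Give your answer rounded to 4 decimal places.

Answer: 1.5500

Derivation:
Step 0: x=[4.0000] v=[0.0000]
Step 1: x=[3.9794] v=[-0.4117]
Step 2: x=[3.9385] v=[-0.8189]
Step 3: x=[3.8776] v=[-1.2172]
Step 4: x=[3.7975] v=[-1.6023]
Step 5: x=[3.6990] v=[-1.9701]
Step 6: x=[3.5832] v=[-2.3166]
Step 7: x=[3.4513] v=[-2.6380]
Step 8: x=[3.3048] v=[-2.9308]
Step 9: x=[3.1452] v=[-3.1918]
Step 10: x=[2.9743] v=[-3.4183]
Step 11: x=[2.7939] v=[-3.6077]
Step 12: x=[2.6060] v=[-3.7580]
Step 13: x=[2.4126] v=[-3.8676]
Step 14: x=[2.2158] v=[-3.9353]
Step 15: x=[2.0178] v=[-3.9604]
Step 16: x=[1.8207] v=[-3.9426]
Step 17: x=[1.6266] v=[-3.8821]
Step 18: x=[1.4376] v=[-3.7795]
Step 19: x=[1.2558] v=[-3.6360]
Step 20: x=[1.0831] v=[-3.4531]
Step 21: x=[0.9215] v=[-3.2328]
Step 22: x=[0.7726] v=[-2.9775]
Step 23: x=[0.6381] v=[-2.6899]
Step 24: x=[0.5194] v=[-2.3732]
Step 25: x=[0.4179] v=[-2.0307]
Step 26: x=[0.3346] v=[-1.6662]
Step 27: x=[0.2704] v=[-1.2837]
Step 28: x=[0.2260] v=[-0.8873]
Step 29: x=[0.2019] v=[-0.4813]
Step 30: x=[0.1984] v=[-0.0700]
Step 31: x=[0.2155] v=[0.3420]
First v>=0 after going negative at step 31, time=1.5500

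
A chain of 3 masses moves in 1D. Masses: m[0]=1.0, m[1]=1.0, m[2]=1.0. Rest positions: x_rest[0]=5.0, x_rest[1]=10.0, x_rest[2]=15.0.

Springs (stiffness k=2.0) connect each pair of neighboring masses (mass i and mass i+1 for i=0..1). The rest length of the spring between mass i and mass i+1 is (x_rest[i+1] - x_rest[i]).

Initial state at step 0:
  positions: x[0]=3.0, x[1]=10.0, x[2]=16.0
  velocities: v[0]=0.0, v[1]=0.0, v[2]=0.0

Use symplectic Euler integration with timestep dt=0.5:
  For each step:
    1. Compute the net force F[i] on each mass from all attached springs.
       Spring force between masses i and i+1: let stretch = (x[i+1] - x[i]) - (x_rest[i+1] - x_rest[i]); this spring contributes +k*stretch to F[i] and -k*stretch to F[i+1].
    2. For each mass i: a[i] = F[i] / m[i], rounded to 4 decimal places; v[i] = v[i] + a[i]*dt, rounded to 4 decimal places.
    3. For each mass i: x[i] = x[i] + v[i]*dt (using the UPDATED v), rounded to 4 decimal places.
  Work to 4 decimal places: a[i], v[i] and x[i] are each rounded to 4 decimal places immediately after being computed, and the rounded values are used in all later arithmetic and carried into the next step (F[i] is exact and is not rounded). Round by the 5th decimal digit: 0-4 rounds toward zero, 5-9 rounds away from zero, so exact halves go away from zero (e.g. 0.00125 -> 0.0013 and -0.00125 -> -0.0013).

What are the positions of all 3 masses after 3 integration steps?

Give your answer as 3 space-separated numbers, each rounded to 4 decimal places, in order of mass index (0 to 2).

Answer: 6.0000 9.6250 13.3750

Derivation:
Step 0: x=[3.0000 10.0000 16.0000] v=[0.0000 0.0000 0.0000]
Step 1: x=[4.0000 9.5000 15.5000] v=[2.0000 -1.0000 -1.0000]
Step 2: x=[5.2500 9.2500 14.5000] v=[2.5000 -0.5000 -2.0000]
Step 3: x=[6.0000 9.6250 13.3750] v=[1.5000 0.7500 -2.2500]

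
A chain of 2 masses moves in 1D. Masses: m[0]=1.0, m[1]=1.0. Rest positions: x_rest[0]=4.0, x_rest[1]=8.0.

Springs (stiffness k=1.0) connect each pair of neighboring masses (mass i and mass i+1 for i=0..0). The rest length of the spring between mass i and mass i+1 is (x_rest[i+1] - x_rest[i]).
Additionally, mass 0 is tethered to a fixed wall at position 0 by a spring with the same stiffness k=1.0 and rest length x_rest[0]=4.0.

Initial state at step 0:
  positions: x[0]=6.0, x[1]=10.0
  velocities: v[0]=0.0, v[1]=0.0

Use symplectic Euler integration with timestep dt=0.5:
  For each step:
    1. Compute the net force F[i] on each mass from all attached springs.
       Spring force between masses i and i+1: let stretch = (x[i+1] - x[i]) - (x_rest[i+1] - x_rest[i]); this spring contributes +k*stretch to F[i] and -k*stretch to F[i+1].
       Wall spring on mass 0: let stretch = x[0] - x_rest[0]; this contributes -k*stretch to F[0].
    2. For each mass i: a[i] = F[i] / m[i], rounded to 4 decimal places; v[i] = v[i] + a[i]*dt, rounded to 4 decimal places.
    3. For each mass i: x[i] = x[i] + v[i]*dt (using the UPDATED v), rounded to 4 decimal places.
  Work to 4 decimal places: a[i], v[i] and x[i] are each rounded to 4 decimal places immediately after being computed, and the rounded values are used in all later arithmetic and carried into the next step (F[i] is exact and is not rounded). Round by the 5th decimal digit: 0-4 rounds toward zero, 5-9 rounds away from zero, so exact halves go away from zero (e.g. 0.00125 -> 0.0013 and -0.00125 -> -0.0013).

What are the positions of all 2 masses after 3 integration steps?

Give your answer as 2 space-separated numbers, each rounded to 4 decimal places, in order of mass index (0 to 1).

Step 0: x=[6.0000 10.0000] v=[0.0000 0.0000]
Step 1: x=[5.5000 10.0000] v=[-1.0000 0.0000]
Step 2: x=[4.7500 9.8750] v=[-1.5000 -0.2500]
Step 3: x=[4.0938 9.4688] v=[-1.3125 -0.8125]

Answer: 4.0938 9.4688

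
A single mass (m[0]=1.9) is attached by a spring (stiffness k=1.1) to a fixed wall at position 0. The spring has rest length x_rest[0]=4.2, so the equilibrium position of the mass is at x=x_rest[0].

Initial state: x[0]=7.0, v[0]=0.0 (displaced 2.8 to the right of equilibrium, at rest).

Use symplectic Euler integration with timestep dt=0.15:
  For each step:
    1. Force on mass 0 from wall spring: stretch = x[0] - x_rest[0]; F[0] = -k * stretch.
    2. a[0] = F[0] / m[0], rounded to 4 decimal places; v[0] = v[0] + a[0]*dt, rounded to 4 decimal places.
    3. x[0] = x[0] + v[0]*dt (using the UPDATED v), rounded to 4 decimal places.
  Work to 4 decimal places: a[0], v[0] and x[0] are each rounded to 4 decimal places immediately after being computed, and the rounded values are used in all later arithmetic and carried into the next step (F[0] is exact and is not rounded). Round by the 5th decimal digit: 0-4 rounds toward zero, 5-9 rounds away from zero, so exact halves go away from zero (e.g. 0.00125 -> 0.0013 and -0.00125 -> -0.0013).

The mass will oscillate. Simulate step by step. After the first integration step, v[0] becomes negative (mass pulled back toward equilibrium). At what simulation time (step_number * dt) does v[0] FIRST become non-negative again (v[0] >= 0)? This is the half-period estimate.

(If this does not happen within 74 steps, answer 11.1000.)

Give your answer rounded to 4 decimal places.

Answer: 4.2000

Derivation:
Step 0: x=[7.0000] v=[0.0000]
Step 1: x=[6.9635] v=[-0.2432]
Step 2: x=[6.8910] v=[-0.4832]
Step 3: x=[6.7835] v=[-0.7169]
Step 4: x=[6.6423] v=[-0.9413]
Step 5: x=[6.4693] v=[-1.1534]
Step 6: x=[6.2667] v=[-1.3505]
Step 7: x=[6.0372] v=[-1.5300]
Step 8: x=[5.7838] v=[-1.6895]
Step 9: x=[5.5098] v=[-1.8270]
Step 10: x=[5.2187] v=[-1.9407]
Step 11: x=[4.9143] v=[-2.0292]
Step 12: x=[4.6006] v=[-2.0912]
Step 13: x=[4.2817] v=[-2.1260]
Step 14: x=[3.9617] v=[-2.1331]
Step 15: x=[3.6448] v=[-2.1124]
Step 16: x=[3.3352] v=[-2.0642]
Step 17: x=[3.0368] v=[-1.9891]
Step 18: x=[2.7536] v=[-1.8881]
Step 19: x=[2.4892] v=[-1.7625]
Step 20: x=[2.2471] v=[-1.6139]
Step 21: x=[2.0305] v=[-1.4443]
Step 22: x=[1.8421] v=[-1.2559]
Step 23: x=[1.6844] v=[-1.0511]
Step 24: x=[1.5595] v=[-0.8326]
Step 25: x=[1.4690] v=[-0.6033]
Step 26: x=[1.4141] v=[-0.3661]
Step 27: x=[1.3955] v=[-0.1242]
Step 28: x=[1.4134] v=[0.1194]
First v>=0 after going negative at step 28, time=4.2000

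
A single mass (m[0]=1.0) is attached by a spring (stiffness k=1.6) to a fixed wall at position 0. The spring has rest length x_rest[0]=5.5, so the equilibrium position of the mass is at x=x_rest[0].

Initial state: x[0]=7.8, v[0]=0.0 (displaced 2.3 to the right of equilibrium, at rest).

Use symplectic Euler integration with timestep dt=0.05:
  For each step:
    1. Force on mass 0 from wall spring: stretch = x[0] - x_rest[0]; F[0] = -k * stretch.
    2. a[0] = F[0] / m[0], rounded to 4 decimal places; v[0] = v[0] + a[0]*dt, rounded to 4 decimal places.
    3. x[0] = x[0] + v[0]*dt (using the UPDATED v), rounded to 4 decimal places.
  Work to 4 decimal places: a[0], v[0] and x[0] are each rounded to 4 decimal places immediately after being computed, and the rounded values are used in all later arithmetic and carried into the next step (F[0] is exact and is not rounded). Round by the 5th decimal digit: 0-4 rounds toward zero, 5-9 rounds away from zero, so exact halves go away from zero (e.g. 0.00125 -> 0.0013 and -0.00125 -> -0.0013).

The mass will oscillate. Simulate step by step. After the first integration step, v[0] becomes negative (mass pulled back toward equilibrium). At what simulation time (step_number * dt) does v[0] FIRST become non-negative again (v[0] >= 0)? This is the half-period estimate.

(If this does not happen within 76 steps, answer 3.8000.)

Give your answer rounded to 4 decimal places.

Step 0: x=[7.8000] v=[0.0000]
Step 1: x=[7.7908] v=[-0.1840]
Step 2: x=[7.7724] v=[-0.3673]
Step 3: x=[7.7449] v=[-0.5491]
Step 4: x=[7.7085] v=[-0.7287]
Step 5: x=[7.6632] v=[-0.9054]
Step 6: x=[7.6093] v=[-1.0785]
Step 7: x=[7.5469] v=[-1.2472]
Step 8: x=[7.4764] v=[-1.4110]
Step 9: x=[7.3979] v=[-1.5691]
Step 10: x=[7.3119] v=[-1.7209]
Step 11: x=[7.2186] v=[-1.8659]
Step 12: x=[7.1184] v=[-2.0034]
Step 13: x=[7.0118] v=[-2.1329]
Step 14: x=[6.8991] v=[-2.2538]
Step 15: x=[6.7808] v=[-2.3657]
Step 16: x=[6.6574] v=[-2.4682]
Step 17: x=[6.5294] v=[-2.5608]
Step 18: x=[6.3972] v=[-2.6432]
Step 19: x=[6.2615] v=[-2.7150]
Step 20: x=[6.1227] v=[-2.7759]
Step 21: x=[5.9814] v=[-2.8257]
Step 22: x=[5.8382] v=[-2.8642]
Step 23: x=[5.6936] v=[-2.8913]
Step 24: x=[5.5483] v=[-2.9068]
Step 25: x=[5.4028] v=[-2.9107]
Step 26: x=[5.2577] v=[-2.9029]
Step 27: x=[5.1135] v=[-2.8835]
Step 28: x=[4.9709] v=[-2.8526]
Step 29: x=[4.8304] v=[-2.8103]
Step 30: x=[4.6926] v=[-2.7567]
Step 31: x=[4.5580] v=[-2.6921]
Step 32: x=[4.4272] v=[-2.6167]
Step 33: x=[4.3007] v=[-2.5309]
Step 34: x=[4.1790] v=[-2.4350]
Step 35: x=[4.0625] v=[-2.3293]
Step 36: x=[3.9518] v=[-2.2143]
Step 37: x=[3.8473] v=[-2.0904]
Step 38: x=[3.7494] v=[-1.9582]
Step 39: x=[3.6585] v=[-1.8182]
Step 40: x=[3.5750] v=[-1.6709]
Step 41: x=[3.4992] v=[-1.5169]
Step 42: x=[3.4314] v=[-1.3568]
Step 43: x=[3.3718] v=[-1.1913]
Step 44: x=[3.3208] v=[-1.0210]
Step 45: x=[3.2785] v=[-0.8467]
Step 46: x=[3.2451] v=[-0.6690]
Step 47: x=[3.2207] v=[-0.4886]
Step 48: x=[3.2054] v=[-0.3063]
Step 49: x=[3.1993] v=[-0.1227]
Step 50: x=[3.2024] v=[0.0614]
First v>=0 after going negative at step 50, time=2.5000

Answer: 2.5000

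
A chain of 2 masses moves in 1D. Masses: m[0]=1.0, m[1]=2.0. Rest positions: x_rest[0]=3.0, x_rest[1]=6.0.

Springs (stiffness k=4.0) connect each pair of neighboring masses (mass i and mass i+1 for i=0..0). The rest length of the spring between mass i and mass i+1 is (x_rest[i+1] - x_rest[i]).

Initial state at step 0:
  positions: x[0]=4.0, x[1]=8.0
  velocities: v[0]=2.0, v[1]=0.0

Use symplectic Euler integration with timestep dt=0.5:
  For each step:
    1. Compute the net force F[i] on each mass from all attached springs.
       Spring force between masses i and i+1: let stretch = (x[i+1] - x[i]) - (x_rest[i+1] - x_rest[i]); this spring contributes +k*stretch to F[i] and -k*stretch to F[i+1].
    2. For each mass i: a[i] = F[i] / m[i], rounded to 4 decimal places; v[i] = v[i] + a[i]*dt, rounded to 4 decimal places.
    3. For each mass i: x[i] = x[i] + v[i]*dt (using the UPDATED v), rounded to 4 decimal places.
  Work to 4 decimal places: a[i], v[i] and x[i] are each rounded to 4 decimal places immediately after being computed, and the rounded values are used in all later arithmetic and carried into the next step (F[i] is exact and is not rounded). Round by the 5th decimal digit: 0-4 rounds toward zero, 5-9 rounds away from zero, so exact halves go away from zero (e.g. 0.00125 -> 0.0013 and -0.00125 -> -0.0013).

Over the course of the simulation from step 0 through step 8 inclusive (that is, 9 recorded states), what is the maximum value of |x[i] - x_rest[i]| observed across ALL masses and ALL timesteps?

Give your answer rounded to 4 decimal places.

Answer: 4.9063

Derivation:
Step 0: x=[4.0000 8.0000] v=[2.0000 0.0000]
Step 1: x=[6.0000 7.5000] v=[4.0000 -1.0000]
Step 2: x=[6.5000 7.7500] v=[1.0000 0.5000]
Step 3: x=[5.2500 8.8750] v=[-2.5000 2.2500]
Step 4: x=[4.6250 9.6875] v=[-1.2500 1.6250]
Step 5: x=[6.0625 9.4688] v=[2.8750 -0.4375]
Step 6: x=[7.9063 9.0469] v=[3.6876 -0.8438]
Step 7: x=[7.8907 9.5547] v=[-0.0312 1.0156]
Step 8: x=[6.5391 10.7305] v=[-2.7032 2.3516]
Max displacement = 4.9063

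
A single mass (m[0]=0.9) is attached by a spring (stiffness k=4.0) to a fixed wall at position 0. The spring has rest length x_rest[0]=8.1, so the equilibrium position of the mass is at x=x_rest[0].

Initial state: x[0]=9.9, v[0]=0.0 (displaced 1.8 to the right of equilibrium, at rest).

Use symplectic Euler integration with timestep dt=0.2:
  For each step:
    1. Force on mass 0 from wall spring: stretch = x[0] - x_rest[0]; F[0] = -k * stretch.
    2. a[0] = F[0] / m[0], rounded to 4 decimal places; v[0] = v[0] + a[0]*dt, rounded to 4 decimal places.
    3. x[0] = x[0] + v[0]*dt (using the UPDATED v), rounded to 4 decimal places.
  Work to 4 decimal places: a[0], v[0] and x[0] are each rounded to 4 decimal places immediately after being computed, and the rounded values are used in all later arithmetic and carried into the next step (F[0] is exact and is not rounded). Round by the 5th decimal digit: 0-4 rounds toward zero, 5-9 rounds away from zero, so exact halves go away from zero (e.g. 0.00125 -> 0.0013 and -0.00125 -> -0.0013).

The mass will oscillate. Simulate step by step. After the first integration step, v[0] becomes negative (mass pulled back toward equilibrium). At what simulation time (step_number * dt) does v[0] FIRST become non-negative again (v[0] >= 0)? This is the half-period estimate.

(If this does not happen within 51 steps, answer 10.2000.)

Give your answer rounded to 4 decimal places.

Step 0: x=[9.9000] v=[0.0000]
Step 1: x=[9.5800] v=[-1.6000]
Step 2: x=[8.9969] v=[-2.9156]
Step 3: x=[8.2543] v=[-3.7128]
Step 4: x=[7.4843] v=[-3.8500]
Step 5: x=[6.8238] v=[-3.3027]
Step 6: x=[6.3901] v=[-2.1683]
Step 7: x=[6.2604] v=[-0.6484]
Step 8: x=[6.4578] v=[0.9868]
First v>=0 after going negative at step 8, time=1.6000

Answer: 1.6000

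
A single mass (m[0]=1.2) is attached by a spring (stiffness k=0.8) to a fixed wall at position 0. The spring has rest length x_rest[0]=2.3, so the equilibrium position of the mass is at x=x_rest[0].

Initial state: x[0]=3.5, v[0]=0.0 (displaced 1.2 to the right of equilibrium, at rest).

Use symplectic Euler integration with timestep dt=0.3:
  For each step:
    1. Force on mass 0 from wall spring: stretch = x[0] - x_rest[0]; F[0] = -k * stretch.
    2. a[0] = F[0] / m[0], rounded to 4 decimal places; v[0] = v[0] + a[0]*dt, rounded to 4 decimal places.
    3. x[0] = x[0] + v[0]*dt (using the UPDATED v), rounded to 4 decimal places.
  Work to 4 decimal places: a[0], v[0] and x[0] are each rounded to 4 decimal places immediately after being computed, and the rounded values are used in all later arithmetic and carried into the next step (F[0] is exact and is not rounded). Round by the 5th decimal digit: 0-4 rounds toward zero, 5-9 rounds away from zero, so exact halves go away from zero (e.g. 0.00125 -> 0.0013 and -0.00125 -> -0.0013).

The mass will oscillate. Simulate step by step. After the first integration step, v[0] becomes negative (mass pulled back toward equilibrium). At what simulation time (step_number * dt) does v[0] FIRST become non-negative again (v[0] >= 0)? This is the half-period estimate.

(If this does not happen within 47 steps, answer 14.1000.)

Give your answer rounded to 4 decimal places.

Answer: 3.9000

Derivation:
Step 0: x=[3.5000] v=[0.0000]
Step 1: x=[3.4280] v=[-0.2400]
Step 2: x=[3.2883] v=[-0.4656]
Step 3: x=[3.0893] v=[-0.6633]
Step 4: x=[2.8429] v=[-0.8212]
Step 5: x=[2.5640] v=[-0.9298]
Step 6: x=[2.2692] v=[-0.9826]
Step 7: x=[1.9763] v=[-0.9765]
Step 8: x=[1.7028] v=[-0.9118]
Step 9: x=[1.4651] v=[-0.7924]
Step 10: x=[1.2775] v=[-0.6254]
Step 11: x=[1.1512] v=[-0.4209]
Step 12: x=[1.0939] v=[-0.1911]
Step 13: x=[1.1089] v=[0.0501]
First v>=0 after going negative at step 13, time=3.9000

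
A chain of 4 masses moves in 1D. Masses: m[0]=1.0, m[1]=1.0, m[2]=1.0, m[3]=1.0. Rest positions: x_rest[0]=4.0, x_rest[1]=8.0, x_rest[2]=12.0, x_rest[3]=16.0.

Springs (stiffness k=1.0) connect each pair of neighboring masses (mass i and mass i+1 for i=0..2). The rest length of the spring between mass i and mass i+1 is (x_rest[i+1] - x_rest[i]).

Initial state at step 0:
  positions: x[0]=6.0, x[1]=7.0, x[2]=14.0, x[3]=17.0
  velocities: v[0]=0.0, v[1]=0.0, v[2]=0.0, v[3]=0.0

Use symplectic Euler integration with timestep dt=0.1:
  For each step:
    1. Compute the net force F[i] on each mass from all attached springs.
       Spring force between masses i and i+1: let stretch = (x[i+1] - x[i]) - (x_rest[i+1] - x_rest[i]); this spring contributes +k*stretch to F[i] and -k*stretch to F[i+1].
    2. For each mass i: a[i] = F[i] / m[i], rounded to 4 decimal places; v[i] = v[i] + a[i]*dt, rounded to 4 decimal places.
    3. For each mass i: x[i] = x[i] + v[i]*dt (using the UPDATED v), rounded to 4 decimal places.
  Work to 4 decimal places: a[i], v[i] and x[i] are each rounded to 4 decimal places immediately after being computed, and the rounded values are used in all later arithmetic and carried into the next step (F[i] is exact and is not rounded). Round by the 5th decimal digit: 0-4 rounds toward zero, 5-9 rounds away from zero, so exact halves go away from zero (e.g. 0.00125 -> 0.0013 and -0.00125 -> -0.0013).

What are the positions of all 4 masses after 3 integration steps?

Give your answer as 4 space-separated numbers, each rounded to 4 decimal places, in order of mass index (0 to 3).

Step 0: x=[6.0000 7.0000 14.0000 17.0000] v=[0.0000 0.0000 0.0000 0.0000]
Step 1: x=[5.9700 7.0600 13.9600 17.0100] v=[-0.3000 0.6000 -0.4000 0.1000]
Step 2: x=[5.9109 7.1781 13.8815 17.0295] v=[-0.5910 1.1810 -0.7850 0.1950]
Step 3: x=[5.8245 7.3506 13.7675 17.0575] v=[-0.8643 1.7246 -1.1405 0.2802]

Answer: 5.8245 7.3506 13.7675 17.0575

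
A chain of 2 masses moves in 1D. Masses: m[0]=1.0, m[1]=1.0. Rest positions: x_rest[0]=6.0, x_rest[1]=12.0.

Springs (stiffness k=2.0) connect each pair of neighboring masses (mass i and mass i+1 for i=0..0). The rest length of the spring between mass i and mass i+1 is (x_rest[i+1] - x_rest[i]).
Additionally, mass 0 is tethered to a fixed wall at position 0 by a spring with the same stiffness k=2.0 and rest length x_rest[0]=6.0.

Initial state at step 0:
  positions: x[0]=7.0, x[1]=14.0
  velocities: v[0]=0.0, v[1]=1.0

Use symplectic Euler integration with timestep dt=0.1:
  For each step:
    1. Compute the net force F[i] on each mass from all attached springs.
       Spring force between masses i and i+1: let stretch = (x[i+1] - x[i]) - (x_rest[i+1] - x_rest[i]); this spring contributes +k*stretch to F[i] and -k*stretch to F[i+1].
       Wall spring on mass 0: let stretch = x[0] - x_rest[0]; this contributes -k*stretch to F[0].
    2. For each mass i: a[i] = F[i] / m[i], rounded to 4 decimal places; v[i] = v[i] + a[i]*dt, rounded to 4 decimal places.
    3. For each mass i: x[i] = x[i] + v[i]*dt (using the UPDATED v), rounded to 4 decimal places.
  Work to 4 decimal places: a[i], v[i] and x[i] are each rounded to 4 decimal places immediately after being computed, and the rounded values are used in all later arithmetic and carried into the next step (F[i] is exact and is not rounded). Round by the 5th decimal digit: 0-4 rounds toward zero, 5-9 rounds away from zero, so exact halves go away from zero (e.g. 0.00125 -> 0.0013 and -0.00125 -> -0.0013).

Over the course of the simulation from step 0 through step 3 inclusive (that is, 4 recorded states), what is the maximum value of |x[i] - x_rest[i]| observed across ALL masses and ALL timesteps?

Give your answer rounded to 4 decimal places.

Answer: 2.1741

Derivation:
Step 0: x=[7.0000 14.0000] v=[0.0000 1.0000]
Step 1: x=[7.0000 14.0800] v=[0.0000 0.8000]
Step 2: x=[7.0016 14.1384] v=[0.0160 0.5840]
Step 3: x=[7.0059 14.1741] v=[0.0430 0.3566]
Max displacement = 2.1741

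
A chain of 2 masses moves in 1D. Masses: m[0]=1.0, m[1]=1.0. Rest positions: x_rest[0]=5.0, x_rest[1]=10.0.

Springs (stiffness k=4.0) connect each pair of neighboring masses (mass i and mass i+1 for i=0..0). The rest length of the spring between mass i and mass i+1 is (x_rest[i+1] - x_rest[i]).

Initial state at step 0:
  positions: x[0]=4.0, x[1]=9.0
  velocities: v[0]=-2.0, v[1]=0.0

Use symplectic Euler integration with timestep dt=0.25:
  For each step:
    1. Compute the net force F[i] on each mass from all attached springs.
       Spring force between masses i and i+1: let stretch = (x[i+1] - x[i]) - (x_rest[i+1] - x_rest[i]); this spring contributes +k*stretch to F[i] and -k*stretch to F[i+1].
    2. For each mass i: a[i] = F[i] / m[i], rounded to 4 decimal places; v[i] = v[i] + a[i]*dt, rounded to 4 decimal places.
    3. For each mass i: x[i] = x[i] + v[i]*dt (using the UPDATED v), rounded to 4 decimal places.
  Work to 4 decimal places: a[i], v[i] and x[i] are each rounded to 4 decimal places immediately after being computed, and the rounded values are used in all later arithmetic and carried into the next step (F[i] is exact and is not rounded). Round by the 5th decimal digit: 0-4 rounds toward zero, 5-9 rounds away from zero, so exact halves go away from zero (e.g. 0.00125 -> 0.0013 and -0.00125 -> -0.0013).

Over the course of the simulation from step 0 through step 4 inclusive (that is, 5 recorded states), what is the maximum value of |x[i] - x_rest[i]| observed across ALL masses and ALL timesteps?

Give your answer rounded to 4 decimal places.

Step 0: x=[4.0000 9.0000] v=[-2.0000 0.0000]
Step 1: x=[3.5000 9.0000] v=[-2.0000 0.0000]
Step 2: x=[3.1250 8.8750] v=[-1.5000 -0.5000]
Step 3: x=[2.9375 8.5625] v=[-0.7500 -1.2500]
Step 4: x=[2.9063 8.0938] v=[-0.1250 -1.8750]
Max displacement = 2.0937

Answer: 2.0937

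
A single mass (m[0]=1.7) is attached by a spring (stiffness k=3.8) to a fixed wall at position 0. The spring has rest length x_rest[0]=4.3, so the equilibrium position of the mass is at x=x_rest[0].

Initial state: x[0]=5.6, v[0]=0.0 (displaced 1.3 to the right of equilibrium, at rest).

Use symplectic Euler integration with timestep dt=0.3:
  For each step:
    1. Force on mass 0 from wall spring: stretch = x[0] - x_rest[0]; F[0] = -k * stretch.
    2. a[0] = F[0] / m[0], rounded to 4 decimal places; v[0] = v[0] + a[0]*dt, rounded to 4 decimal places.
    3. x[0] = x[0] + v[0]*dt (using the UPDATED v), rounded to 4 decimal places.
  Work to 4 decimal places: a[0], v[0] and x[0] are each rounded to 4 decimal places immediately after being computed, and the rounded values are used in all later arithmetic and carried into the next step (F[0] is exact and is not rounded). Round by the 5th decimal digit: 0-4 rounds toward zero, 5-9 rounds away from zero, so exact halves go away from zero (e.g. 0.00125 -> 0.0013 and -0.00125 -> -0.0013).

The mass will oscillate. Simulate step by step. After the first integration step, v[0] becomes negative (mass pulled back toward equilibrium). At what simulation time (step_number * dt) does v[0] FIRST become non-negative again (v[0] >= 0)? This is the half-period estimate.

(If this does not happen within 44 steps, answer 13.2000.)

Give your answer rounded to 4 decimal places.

Step 0: x=[5.6000] v=[0.0000]
Step 1: x=[5.3385] v=[-0.8718]
Step 2: x=[4.8680] v=[-1.5682]
Step 3: x=[4.2833] v=[-1.9491]
Step 4: x=[3.7019] v=[-1.9379]
Step 5: x=[3.2409] v=[-1.5368]
Step 6: x=[2.9929] v=[-0.8266]
Step 7: x=[3.0079] v=[0.0499]
First v>=0 after going negative at step 7, time=2.1000

Answer: 2.1000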